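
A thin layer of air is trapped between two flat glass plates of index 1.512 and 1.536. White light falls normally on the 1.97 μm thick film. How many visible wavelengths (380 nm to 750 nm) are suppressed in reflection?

Top surface (1.512 → 1.0): reflection off a lower-index medium gives no phase shift.
Bottom surface (1.0 → 1.536): reflection off a higher-index medium gives a half-wave phase shift.
The two reflections differ by half a wavelength.
With one net inversion, destructive interference in reflection requires 2 n t = m λ.
λ = 2 n t / m = 3940 / m nm.
m=5: 788 nm (IR); m=6: 657 nm (visible); m=7: 563 nm (visible); m=8: 493 nm (visible); m=9: 438 nm (visible); m=10: 394 nm (visible); m=11: 358 nm (UV).

5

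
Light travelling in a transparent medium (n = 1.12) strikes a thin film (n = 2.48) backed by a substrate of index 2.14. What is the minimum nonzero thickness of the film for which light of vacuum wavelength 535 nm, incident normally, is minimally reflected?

108 nm

Ray reflecting at the top interface goes from n = 1.12 toward n = 2.48: a half-wave phase shift.
Ray reflecting at the bottom interface goes from n = 2.48 toward n = 2.14: no phase shift.
Exactly one π shift → a net half-wave offset.
So the condition for destructive reflection is 2 n t = m λ.
Minimum nonzero at m = 1: t = λ / (2 n) = 535 / (2 × 2.48) = 108 nm.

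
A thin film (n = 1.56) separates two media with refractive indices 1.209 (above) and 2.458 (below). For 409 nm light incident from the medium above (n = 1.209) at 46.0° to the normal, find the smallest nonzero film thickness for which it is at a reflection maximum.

Top surface (1.209 → 1.56): reflection off a higher-index medium gives a half-wave phase shift.
Ray reflecting at the bottom interface goes from n = 1.56 toward n = 2.458: a half-wave phase shift.
Zero or two π shifts → no net half-wave offset.
For strong reflection here: 2 n t cos θ_r = m λ.
Snell's law: 1.209 sin 46.0° = 1.56 sin θ_r → sin θ_r = 0.557, cos θ_r = 0.830.
Minimum nonzero at m = 1: t = λ / (2 n cos θ_r) = 409 / (2 × 1.56 × 0.830) = 158 nm.

158 nm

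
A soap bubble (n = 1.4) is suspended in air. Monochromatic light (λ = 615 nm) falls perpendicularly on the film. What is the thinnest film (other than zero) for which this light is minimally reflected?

Ray reflecting at the top interface goes from n = 1.0 toward n = 1.4: a half-wave phase shift.
At the lower boundary (n = 1.4 to n = 1.0) the reflected ray undergoes no phase shift.
Net: one phase inversion between the two reflected rays.
With one net inversion, destructive interference in reflection requires 2 n t = m λ.
Minimum nonzero at m = 1: t = λ / (2 n) = 615 / (2 × 1.4) = 220 nm.

220 nm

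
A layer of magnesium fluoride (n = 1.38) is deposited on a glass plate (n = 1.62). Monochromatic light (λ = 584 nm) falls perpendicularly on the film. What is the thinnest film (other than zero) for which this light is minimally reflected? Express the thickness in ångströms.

1058 Å

Ray reflecting at the top interface goes from n = 1.0 toward n = 1.38: a half-wave phase shift.
Ray reflecting at the bottom interface goes from n = 1.38 toward n = 1.62: a half-wave phase shift.
The two reflections carry the same phase change, so no net offset.
With no net inversion, destructive interference in reflection requires 2 n t = (m + ½) λ.
Minimum at m = 0: t = λ / (4 n) = 584 / (4 × 1.38) = 106 nm.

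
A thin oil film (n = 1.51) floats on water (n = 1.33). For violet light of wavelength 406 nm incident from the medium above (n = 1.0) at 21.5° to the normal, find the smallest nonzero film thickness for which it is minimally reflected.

139 nm

At the upper boundary (n = 1.0 to n = 1.51) the reflected ray undergoes a half-wave phase shift.
Bottom surface (1.51 → 1.33): reflection off a lower-index medium gives no phase shift.
The two reflections differ by half a wavelength.
With one net inversion, destructive interference in reflection requires 2 n t cos θ_r = m λ.
Snell's law: 1.0 sin 21.5° = 1.51 sin θ_r → sin θ_r = 0.243, cos θ_r = 0.970.
Minimum nonzero at m = 1: t = λ / (2 n cos θ_r) = 406 / (2 × 1.51 × 0.970) = 139 nm.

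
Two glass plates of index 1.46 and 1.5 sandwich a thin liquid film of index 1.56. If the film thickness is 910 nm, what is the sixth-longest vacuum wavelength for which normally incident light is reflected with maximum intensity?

At the upper boundary (n = 1.46 to n = 1.56) the reflected ray undergoes a half-wave phase shift.
Bottom surface (1.56 → 1.5): reflection off a lower-index medium gives no phase shift.
Exactly one π shift → a net half-wave offset.
With one net inversion, constructive interference in reflection requires 2 n t = (m + ½) λ.
λ = 2 n t / (m + ½). The sixth-longest wavelength is m = 5: λ = 2 × 1.56 × 910 / 5.50 = 516 nm.

516 nm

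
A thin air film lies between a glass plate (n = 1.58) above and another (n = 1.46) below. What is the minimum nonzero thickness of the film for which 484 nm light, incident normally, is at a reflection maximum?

121 nm

Top surface (1.58 → 1.0): reflection off a lower-index medium gives no phase shift.
At the lower boundary (n = 1.0 to n = 1.46) the reflected ray undergoes a half-wave phase shift.
Net: one phase inversion between the two reflected rays.
For bright reflection here: 2 n t = (m + ½) λ.
Minimum at m = 0: t = λ / (4 n) = 484 / (4 × 1.0) = 121 nm.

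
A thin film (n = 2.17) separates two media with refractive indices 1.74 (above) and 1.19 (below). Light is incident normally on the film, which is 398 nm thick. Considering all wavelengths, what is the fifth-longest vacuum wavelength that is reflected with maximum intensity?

384 nm

At the upper boundary (n = 1.74 to n = 2.17) the reflected ray undergoes a half-wave phase shift.
At the lower boundary (n = 2.17 to n = 1.19) the reflected ray undergoes no phase shift.
Exactly one π shift → a net half-wave offset.
So the condition for constructive reflection is 2 n t = (m + ½) λ.
λ = 2 n t / (m + ½). The fifth-longest wavelength is m = 4: λ = 2 × 2.17 × 398 / 4.50 = 384 nm.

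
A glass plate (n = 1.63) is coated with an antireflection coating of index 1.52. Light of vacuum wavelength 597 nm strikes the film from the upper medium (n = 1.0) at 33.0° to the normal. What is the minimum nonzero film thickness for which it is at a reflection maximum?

210 nm

Ray reflecting at the top interface goes from n = 1.0 toward n = 1.52: a half-wave phase shift.
Bottom surface (1.52 → 1.63): reflection off a higher-index medium gives a half-wave phase shift.
Net: no relative phase inversion (both shifts match).
With no net inversion, constructive interference in reflection requires 2 n t cos θ_r = m λ.
Snell's law: 1.0 sin 33.0° = 1.52 sin θ_r → sin θ_r = 0.358, cos θ_r = 0.934.
Minimum nonzero at m = 1: t = λ / (2 n cos θ_r) = 597 / (2 × 1.52 × 0.934) = 210 nm.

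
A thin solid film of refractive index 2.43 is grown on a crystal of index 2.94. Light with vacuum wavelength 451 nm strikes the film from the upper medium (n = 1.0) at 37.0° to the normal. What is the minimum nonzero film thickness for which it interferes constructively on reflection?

At the upper boundary (n = 1.0 to n = 2.43) the reflected ray undergoes a half-wave phase shift.
At the lower boundary (n = 2.43 to n = 2.94) the reflected ray undergoes a half-wave phase shift.
The two reflections carry the same phase change, so no net offset.
So the condition for constructive reflection is 2 n t cos θ_r = m λ.
Snell's law: 1.0 sin 37.0° = 2.43 sin θ_r → sin θ_r = 0.248, cos θ_r = 0.969.
Minimum nonzero at m = 1: t = λ / (2 n cos θ_r) = 451 / (2 × 2.43 × 0.969) = 95.8 nm.

95.8 nm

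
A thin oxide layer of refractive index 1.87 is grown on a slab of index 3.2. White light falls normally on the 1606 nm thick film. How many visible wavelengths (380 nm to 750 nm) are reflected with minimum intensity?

8

Ray reflecting at the top interface goes from n = 1.0 toward n = 1.87: a half-wave phase shift.
Bottom surface (1.87 → 3.2): reflection off a higher-index medium gives a half-wave phase shift.
Net: no relative phase inversion (both shifts match).
So the condition for destructive reflection is 2 n t = (m + ½) λ.
λ = 2 n t / (m + ½) = 6006 / (m + ½) nm.
m=7: 801 nm (IR); m=8: 707 nm (visible); m=9: 632 nm (visible); m=10: 572 nm (visible); m=11: 522 nm (visible); m=12: 481 nm (visible); m=13: 445 nm (visible); m=14: 414 nm (visible); m=15: 388 nm (visible); m=16: 364 nm (UV).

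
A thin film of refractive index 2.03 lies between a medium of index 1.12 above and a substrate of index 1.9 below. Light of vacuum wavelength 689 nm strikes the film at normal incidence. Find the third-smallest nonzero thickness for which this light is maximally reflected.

424 nm

Ray reflecting at the top interface goes from n = 1.12 toward n = 2.03: a half-wave phase shift.
Bottom surface (2.03 → 1.9): reflection off a lower-index medium gives no phase shift.
Exactly one π shift → a net half-wave offset.
So the condition for constructive reflection is 2 n t = (m + ½) λ.
The third-smallest nonzero thickness corresponds to m = 2: t = (m + ½) λ / (2 n) = 2.50 × 689 / (2 × 2.03) = 424 nm.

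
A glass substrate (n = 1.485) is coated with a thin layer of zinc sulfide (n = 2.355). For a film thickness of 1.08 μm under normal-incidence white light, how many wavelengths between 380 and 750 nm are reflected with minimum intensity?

At the upper boundary (n = 1.0 to n = 2.355) the reflected ray undergoes a half-wave phase shift.
At the lower boundary (n = 2.355 to n = 1.485) the reflected ray undergoes no phase shift.
The two reflections differ by half a wavelength.
For minimum reflection here: 2 n t = m λ.
λ = 2 n t / m = 5087 / m nm.
m=6: 848 nm (IR); m=7: 727 nm (visible); m=8: 636 nm (visible); m=9: 565 nm (visible); m=10: 509 nm (visible); m=11: 462 nm (visible); m=12: 424 nm (visible); m=13: 391 nm (visible); m=14: 363 nm (UV).

7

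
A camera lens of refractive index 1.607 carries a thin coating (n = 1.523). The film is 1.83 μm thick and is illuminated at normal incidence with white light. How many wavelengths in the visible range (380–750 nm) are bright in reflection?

7

At the upper boundary (n = 1.0 to n = 1.523) the reflected ray undergoes a half-wave phase shift.
Ray reflecting at the bottom interface goes from n = 1.523 toward n = 1.607: a half-wave phase shift.
The two reflections carry the same phase change, so no net offset.
For strong reflection here: 2 n t = m λ.
λ = 2 n t / m = 5574 / m nm.
m=7: 796 nm (IR); m=8: 697 nm (visible); m=9: 619 nm (visible); m=10: 557 nm (visible); m=11: 507 nm (visible); m=12: 465 nm (visible); m=13: 429 nm (visible); m=14: 398 nm (visible); m=15: 372 nm (UV).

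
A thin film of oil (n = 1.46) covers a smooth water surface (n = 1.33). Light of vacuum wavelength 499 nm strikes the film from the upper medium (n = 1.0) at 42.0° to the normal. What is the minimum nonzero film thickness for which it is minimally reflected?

192 nm

Top surface (1.0 → 1.46): reflection off a higher-index medium gives a half-wave phase shift.
At the lower boundary (n = 1.46 to n = 1.33) the reflected ray undergoes no phase shift.
The two reflections differ by half a wavelength.
For weak reflection here: 2 n t cos θ_r = m λ.
Snell's law: 1.0 sin 42.0° = 1.46 sin θ_r → sin θ_r = 0.458, cos θ_r = 0.889.
Minimum nonzero at m = 1: t = λ / (2 n cos θ_r) = 499 / (2 × 1.46 × 0.889) = 192 nm.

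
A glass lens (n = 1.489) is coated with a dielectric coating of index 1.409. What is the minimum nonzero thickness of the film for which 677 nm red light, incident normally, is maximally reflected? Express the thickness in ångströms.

2402 Å

Top surface (1.0 → 1.409): reflection off a higher-index medium gives a half-wave phase shift.
Ray reflecting at the bottom interface goes from n = 1.409 toward n = 1.489: a half-wave phase shift.
Zero or two π shifts → no net half-wave offset.
With no net inversion, constructive interference in reflection requires 2 n t = m λ.
Minimum nonzero at m = 1: t = λ / (2 n) = 677 / (2 × 1.409) = 240 nm.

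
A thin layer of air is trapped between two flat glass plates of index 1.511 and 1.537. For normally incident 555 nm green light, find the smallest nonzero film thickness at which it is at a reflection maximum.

139 nm

At the upper boundary (n = 1.511 to n = 1.0) the reflected ray undergoes no phase shift.
Ray reflecting at the bottom interface goes from n = 1.0 toward n = 1.537: a half-wave phase shift.
The two reflections differ by half a wavelength.
So the condition for constructive reflection is 2 n t = (m + ½) λ.
Minimum at m = 0: t = λ / (4 n) = 555 / (4 × 1.0) = 139 nm.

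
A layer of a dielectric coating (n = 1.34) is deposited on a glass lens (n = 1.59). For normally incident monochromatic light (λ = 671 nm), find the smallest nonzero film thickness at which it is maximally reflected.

Ray reflecting at the top interface goes from n = 1.0 toward n = 1.34: a half-wave phase shift.
Ray reflecting at the bottom interface goes from n = 1.34 toward n = 1.59: a half-wave phase shift.
Net: no relative phase inversion (both shifts match).
For strong reflection here: 2 n t = m λ.
Minimum nonzero at m = 1: t = λ / (2 n) = 671 / (2 × 1.34) = 250 nm.

250 nm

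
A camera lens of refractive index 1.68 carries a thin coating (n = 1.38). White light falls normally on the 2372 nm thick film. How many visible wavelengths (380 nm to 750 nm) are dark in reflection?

Ray reflecting at the top interface goes from n = 1.0 toward n = 1.38: a half-wave phase shift.
Ray reflecting at the bottom interface goes from n = 1.38 toward n = 1.68: a half-wave phase shift.
The two reflections carry the same phase change, so no net offset.
So the condition for destructive reflection is 2 n t = (m + ½) λ.
λ = 2 n t / (m + ½) = 6547 / (m + ½) nm.
m=8: 770 nm (IR); m=9: 689 nm (visible); m=10: 623 nm (visible); m=11: 569 nm (visible); m=12: 524 nm (visible); m=13: 485 nm (visible); m=14: 451 nm (visible); m=15: 422 nm (visible); m=16: 397 nm (visible); m=17: 374 nm (UV).

8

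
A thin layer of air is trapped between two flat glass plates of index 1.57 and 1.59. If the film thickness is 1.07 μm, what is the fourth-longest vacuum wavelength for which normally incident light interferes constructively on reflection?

At the upper boundary (n = 1.57 to n = 1.0) the reflected ray undergoes no phase shift.
Bottom surface (1.0 → 1.59): reflection off a higher-index medium gives a half-wave phase shift.
Exactly one π shift → a net half-wave offset.
So the condition for constructive reflection is 2 n t = (m + ½) λ.
λ = 2 n t / (m + ½). The fourth-longest wavelength is m = 3: λ = 2 × 1.0 × 1070 / 3.50 = 611 nm.

611 nm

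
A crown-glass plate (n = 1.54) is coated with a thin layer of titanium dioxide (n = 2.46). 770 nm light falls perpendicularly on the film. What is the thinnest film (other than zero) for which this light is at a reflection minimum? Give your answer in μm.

Ray reflecting at the top interface goes from n = 1.0 toward n = 2.46: a half-wave phase shift.
Bottom surface (2.46 → 1.54): reflection off a lower-index medium gives no phase shift.
The two reflections differ by half a wavelength.
For minimum reflection here: 2 n t = m λ.
Minimum nonzero at m = 1: t = λ / (2 n) = 770 / (2 × 2.46) = 157 nm.

0.157 μm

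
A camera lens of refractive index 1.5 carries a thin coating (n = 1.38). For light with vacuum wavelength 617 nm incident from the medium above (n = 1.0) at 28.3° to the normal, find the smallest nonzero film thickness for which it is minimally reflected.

Ray reflecting at the top interface goes from n = 1.0 toward n = 1.38: a half-wave phase shift.
At the lower boundary (n = 1.38 to n = 1.5) the reflected ray undergoes a half-wave phase shift.
Zero or two π shifts → no net half-wave offset.
For weak reflection here: 2 n t cos θ_r = (m + ½) λ.
Snell's law: 1.0 sin 28.3° = 1.38 sin θ_r → sin θ_r = 0.344, cos θ_r = 0.939.
Minimum at m = 0: t = λ / (4 n cos θ_r) = 617 / (4 × 1.38 × 0.939) = 119 nm.

119 nm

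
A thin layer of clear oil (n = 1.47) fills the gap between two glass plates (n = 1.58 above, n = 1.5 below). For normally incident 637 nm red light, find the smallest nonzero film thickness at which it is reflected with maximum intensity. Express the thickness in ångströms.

Top surface (1.58 → 1.47): reflection off a lower-index medium gives no phase shift.
At the lower boundary (n = 1.47 to n = 1.5) the reflected ray undergoes a half-wave phase shift.
The two reflections differ by half a wavelength.
With one net inversion, constructive interference in reflection requires 2 n t = (m + ½) λ.
Minimum at m = 0: t = λ / (4 n) = 637 / (4 × 1.47) = 108 nm.

1083 Å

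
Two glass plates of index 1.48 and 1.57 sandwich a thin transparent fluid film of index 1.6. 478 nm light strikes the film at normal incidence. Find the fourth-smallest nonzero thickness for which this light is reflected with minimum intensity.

Top surface (1.48 → 1.6): reflection off a higher-index medium gives a half-wave phase shift.
Ray reflecting at the bottom interface goes from n = 1.6 toward n = 1.57: no phase shift.
Exactly one π shift → a net half-wave offset.
With one net inversion, destructive interference in reflection requires 2 n t = m λ.
The fourth-smallest nonzero thickness corresponds to m = 4: t = m λ / (2 n) = 4.00 × 478 / (2 × 1.6) = 598 nm.

598 nm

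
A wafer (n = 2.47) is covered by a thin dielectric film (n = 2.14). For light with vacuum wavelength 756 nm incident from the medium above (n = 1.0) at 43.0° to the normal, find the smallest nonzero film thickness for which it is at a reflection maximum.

At the upper boundary (n = 1.0 to n = 2.14) the reflected ray undergoes a half-wave phase shift.
Ray reflecting at the bottom interface goes from n = 2.14 toward n = 2.47: a half-wave phase shift.
Net: no relative phase inversion (both shifts match).
For bright reflection here: 2 n t cos θ_r = m λ.
Snell's law: 1.0 sin 43.0° = 2.14 sin θ_r → sin θ_r = 0.319, cos θ_r = 0.948.
Minimum nonzero at m = 1: t = λ / (2 n cos θ_r) = 756 / (2 × 2.14 × 0.948) = 186 nm.

186 nm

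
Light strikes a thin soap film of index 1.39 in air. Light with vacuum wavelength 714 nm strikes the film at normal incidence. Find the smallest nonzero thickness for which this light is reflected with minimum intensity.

Top surface (1.0 → 1.39): reflection off a higher-index medium gives a half-wave phase shift.
At the lower boundary (n = 1.39 to n = 1.0) the reflected ray undergoes no phase shift.
The two reflections differ by half a wavelength.
For minimum reflection here: 2 n t = m λ.
The smallest nonzero thickness corresponds to m = 1: t = m λ / (2 n) = 1.00 × 714 / (2 × 1.39) = 257 nm.

257 nm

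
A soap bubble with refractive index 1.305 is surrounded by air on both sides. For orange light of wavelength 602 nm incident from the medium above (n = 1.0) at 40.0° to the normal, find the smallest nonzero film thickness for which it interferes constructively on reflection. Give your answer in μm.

Top surface (1.0 → 1.305): reflection off a higher-index medium gives a half-wave phase shift.
Bottom surface (1.305 → 1.0): reflection off a lower-index medium gives no phase shift.
The two reflections differ by half a wavelength.
With one net inversion, constructive interference in reflection requires 2 n t cos θ_r = (m + ½) λ.
Snell's law: 1.0 sin 40.0° = 1.305 sin θ_r → sin θ_r = 0.493, cos θ_r = 0.870.
Minimum at m = 0: t = λ / (4 n cos θ_r) = 602 / (4 × 1.305 × 0.870) = 133 nm.

0.133 μm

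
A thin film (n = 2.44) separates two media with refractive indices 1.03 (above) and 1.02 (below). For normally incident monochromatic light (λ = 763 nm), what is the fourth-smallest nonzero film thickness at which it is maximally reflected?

547 nm

At the upper boundary (n = 1.03 to n = 2.44) the reflected ray undergoes a half-wave phase shift.
Bottom surface (2.44 → 1.02): reflection off a lower-index medium gives no phase shift.
Exactly one π shift → a net half-wave offset.
So the condition for constructive reflection is 2 n t = (m + ½) λ.
The fourth-smallest nonzero thickness corresponds to m = 3: t = (m + ½) λ / (2 n) = 3.50 × 763 / (2 × 2.44) = 547 nm.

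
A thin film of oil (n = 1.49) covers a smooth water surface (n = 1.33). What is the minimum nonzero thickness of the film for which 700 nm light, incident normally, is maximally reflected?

Ray reflecting at the top interface goes from n = 1.0 toward n = 1.49: a half-wave phase shift.
Ray reflecting at the bottom interface goes from n = 1.49 toward n = 1.33: no phase shift.
Net: one phase inversion between the two reflected rays.
For strong reflection here: 2 n t = (m + ½) λ.
Minimum at m = 0: t = λ / (4 n) = 700 / (4 × 1.49) = 117 nm.

117 nm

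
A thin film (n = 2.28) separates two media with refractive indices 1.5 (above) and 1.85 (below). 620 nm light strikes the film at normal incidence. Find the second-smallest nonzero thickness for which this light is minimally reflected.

Top surface (1.5 → 2.28): reflection off a higher-index medium gives a half-wave phase shift.
Bottom surface (2.28 → 1.85): reflection off a lower-index medium gives no phase shift.
Exactly one π shift → a net half-wave offset.
With one net inversion, destructive interference in reflection requires 2 n t = m λ.
The second-smallest nonzero thickness corresponds to m = 2: t = m λ / (2 n) = 2.00 × 620 / (2 × 2.28) = 272 nm.

272 nm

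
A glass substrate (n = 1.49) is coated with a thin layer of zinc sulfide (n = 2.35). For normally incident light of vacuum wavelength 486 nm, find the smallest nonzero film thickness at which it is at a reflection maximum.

51.7 nm

Ray reflecting at the top interface goes from n = 1.0 toward n = 2.35: a half-wave phase shift.
Bottom surface (2.35 → 1.49): reflection off a lower-index medium gives no phase shift.
Net: one phase inversion between the two reflected rays.
With one net inversion, constructive interference in reflection requires 2 n t = (m + ½) λ.
Minimum at m = 0: t = λ / (4 n) = 486 / (4 × 2.35) = 51.7 nm.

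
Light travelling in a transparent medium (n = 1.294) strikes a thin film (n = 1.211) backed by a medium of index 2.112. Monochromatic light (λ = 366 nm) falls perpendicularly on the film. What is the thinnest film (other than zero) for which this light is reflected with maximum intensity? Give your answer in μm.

0.0756 μm

Ray reflecting at the top interface goes from n = 1.294 toward n = 1.211: no phase shift.
At the lower boundary (n = 1.211 to n = 2.112) the reflected ray undergoes a half-wave phase shift.
Exactly one π shift → a net half-wave offset.
So the condition for constructive reflection is 2 n t = (m + ½) λ.
Minimum at m = 0: t = λ / (4 n) = 366 / (4 × 1.211) = 75.6 nm.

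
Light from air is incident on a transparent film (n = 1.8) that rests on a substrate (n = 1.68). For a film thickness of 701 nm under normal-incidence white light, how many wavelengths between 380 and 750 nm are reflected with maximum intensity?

Ray reflecting at the top interface goes from n = 1.0 toward n = 1.8: a half-wave phase shift.
At the lower boundary (n = 1.8 to n = 1.68) the reflected ray undergoes no phase shift.
Net: one phase inversion between the two reflected rays.
With one net inversion, constructive interference in reflection requires 2 n t = (m + ½) λ.
λ = 2 n t / (m + ½) = 2524 / (m + ½) nm.
m=2: 1009 nm (IR); m=3: 721 nm (visible); m=4: 561 nm (visible); m=5: 459 nm (visible); m=6: 388 nm (visible); m=7: 336 nm (UV).

4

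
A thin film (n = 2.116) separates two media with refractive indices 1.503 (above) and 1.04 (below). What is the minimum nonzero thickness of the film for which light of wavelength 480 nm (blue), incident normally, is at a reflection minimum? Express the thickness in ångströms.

At the upper boundary (n = 1.503 to n = 2.116) the reflected ray undergoes a half-wave phase shift.
Ray reflecting at the bottom interface goes from n = 2.116 toward n = 1.04: no phase shift.
Exactly one π shift → a net half-wave offset.
So the condition for destructive reflection is 2 n t = m λ.
Minimum nonzero at m = 1: t = λ / (2 n) = 480 / (2 × 2.116) = 113 nm.

1134 Å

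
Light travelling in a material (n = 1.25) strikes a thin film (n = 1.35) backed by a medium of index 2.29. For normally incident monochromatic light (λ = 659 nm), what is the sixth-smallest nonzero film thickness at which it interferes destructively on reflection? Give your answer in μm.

1.34 μm

Top surface (1.25 → 1.35): reflection off a higher-index medium gives a half-wave phase shift.
At the lower boundary (n = 1.35 to n = 2.29) the reflected ray undergoes a half-wave phase shift.
Net: no relative phase inversion (both shifts match).
With no net inversion, destructive interference in reflection requires 2 n t = (m + ½) λ.
The sixth-smallest nonzero thickness corresponds to m = 5: t = (m + ½) λ / (2 n) = 5.50 × 659 / (2 × 1.35) = 1342 nm.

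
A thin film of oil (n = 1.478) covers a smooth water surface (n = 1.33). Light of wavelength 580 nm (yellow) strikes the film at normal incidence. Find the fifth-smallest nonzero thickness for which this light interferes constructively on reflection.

Top surface (1.0 → 1.478): reflection off a higher-index medium gives a half-wave phase shift.
Ray reflecting at the bottom interface goes from n = 1.478 toward n = 1.33: no phase shift.
Net: one phase inversion between the two reflected rays.
With one net inversion, constructive interference in reflection requires 2 n t = (m + ½) λ.
The fifth-smallest nonzero thickness corresponds to m = 4: t = (m + ½) λ / (2 n) = 4.50 × 580 / (2 × 1.478) = 883 nm.

883 nm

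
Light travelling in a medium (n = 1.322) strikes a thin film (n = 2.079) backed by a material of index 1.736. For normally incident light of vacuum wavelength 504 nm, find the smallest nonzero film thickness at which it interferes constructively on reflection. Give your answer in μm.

Ray reflecting at the top interface goes from n = 1.322 toward n = 2.079: a half-wave phase shift.
At the lower boundary (n = 2.079 to n = 1.736) the reflected ray undergoes no phase shift.
Exactly one π shift → a net half-wave offset.
With one net inversion, constructive interference in reflection requires 2 n t = (m + ½) λ.
Minimum at m = 0: t = λ / (4 n) = 504 / (4 × 2.079) = 60.6 nm.

0.0606 μm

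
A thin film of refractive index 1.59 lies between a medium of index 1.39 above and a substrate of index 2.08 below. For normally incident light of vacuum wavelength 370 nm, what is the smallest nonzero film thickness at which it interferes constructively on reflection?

116 nm

Ray reflecting at the top interface goes from n = 1.39 toward n = 1.59: a half-wave phase shift.
Ray reflecting at the bottom interface goes from n = 1.59 toward n = 2.08: a half-wave phase shift.
The two reflections carry the same phase change, so no net offset.
So the condition for constructive reflection is 2 n t = m λ.
The smallest nonzero thickness corresponds to m = 1: t = m λ / (2 n) = 1.00 × 370 / (2 × 1.59) = 116 nm.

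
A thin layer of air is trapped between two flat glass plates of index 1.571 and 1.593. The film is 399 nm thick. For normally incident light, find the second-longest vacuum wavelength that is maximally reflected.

Top surface (1.571 → 1.0): reflection off a lower-index medium gives no phase shift.
Bottom surface (1.0 → 1.593): reflection off a higher-index medium gives a half-wave phase shift.
Net: one phase inversion between the two reflected rays.
For maximum reflection here: 2 n t = (m + ½) λ.
λ = 2 n t / (m + ½). The second-longest wavelength is m = 1: λ = 2 × 1.0 × 399 / 1.50 = 532 nm.

532 nm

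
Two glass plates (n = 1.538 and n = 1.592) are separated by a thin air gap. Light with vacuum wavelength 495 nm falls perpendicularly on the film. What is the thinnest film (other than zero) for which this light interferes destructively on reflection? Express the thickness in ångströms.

2475 Å

At the upper boundary (n = 1.538 to n = 1.0) the reflected ray undergoes no phase shift.
Ray reflecting at the bottom interface goes from n = 1.0 toward n = 1.592: a half-wave phase shift.
Net: one phase inversion between the two reflected rays.
So the condition for destructive reflection is 2 n t = m λ.
Minimum nonzero at m = 1: t = λ / (2 n) = 495 / (2 × 1.0) = 248 nm.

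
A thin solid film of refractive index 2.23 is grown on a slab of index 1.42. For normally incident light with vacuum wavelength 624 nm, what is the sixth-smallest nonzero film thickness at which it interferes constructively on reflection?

770 nm

Top surface (1.0 → 2.23): reflection off a higher-index medium gives a half-wave phase shift.
At the lower boundary (n = 2.23 to n = 1.42) the reflected ray undergoes no phase shift.
Net: one phase inversion between the two reflected rays.
So the condition for constructive reflection is 2 n t = (m + ½) λ.
The sixth-smallest nonzero thickness corresponds to m = 5: t = (m + ½) λ / (2 n) = 5.50 × 624 / (2 × 2.23) = 770 nm.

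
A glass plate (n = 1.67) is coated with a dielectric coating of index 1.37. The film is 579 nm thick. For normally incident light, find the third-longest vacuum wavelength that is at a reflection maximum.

Ray reflecting at the top interface goes from n = 1.0 toward n = 1.37: a half-wave phase shift.
At the lower boundary (n = 1.37 to n = 1.67) the reflected ray undergoes a half-wave phase shift.
Zero or two π shifts → no net half-wave offset.
With no net inversion, constructive interference in reflection requires 2 n t = m λ.
λ = 2 n t / m. The third-longest wavelength is m = 3: λ = 2 × 1.37 × 579 / 3.00 = 529 nm.

529 nm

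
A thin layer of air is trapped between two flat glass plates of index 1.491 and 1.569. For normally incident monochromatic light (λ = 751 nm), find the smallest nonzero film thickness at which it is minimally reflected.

Top surface (1.491 → 1.0): reflection off a lower-index medium gives no phase shift.
At the lower boundary (n = 1.0 to n = 1.569) the reflected ray undergoes a half-wave phase shift.
Net: one phase inversion between the two reflected rays.
So the condition for destructive reflection is 2 n t = m λ.
Minimum nonzero at m = 1: t = λ / (2 n) = 751 / (2 × 1.0) = 376 nm.

376 nm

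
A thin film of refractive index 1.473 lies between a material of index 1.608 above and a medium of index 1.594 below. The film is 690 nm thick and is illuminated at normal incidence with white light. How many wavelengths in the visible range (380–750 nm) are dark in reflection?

3

Ray reflecting at the top interface goes from n = 1.608 toward n = 1.473: no phase shift.
At the lower boundary (n = 1.473 to n = 1.594) the reflected ray undergoes a half-wave phase shift.
Exactly one π shift → a net half-wave offset.
For dark reflection here: 2 n t = m λ.
λ = 2 n t / m = 2033 / m nm.
m=2: 1016 nm (IR); m=3: 678 nm (visible); m=4: 508 nm (visible); m=5: 407 nm (visible); m=6: 339 nm (UV).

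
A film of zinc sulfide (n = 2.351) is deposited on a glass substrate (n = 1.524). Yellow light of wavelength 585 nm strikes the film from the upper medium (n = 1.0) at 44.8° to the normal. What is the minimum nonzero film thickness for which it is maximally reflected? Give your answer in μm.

0.0652 μm

At the upper boundary (n = 1.0 to n = 2.351) the reflected ray undergoes a half-wave phase shift.
Ray reflecting at the bottom interface goes from n = 2.351 toward n = 1.524: no phase shift.
The two reflections differ by half a wavelength.
So the condition for constructive reflection is 2 n t cos θ_r = (m + ½) λ.
Snell's law: 1.0 sin 44.8° = 2.351 sin θ_r → sin θ_r = 0.300, cos θ_r = 0.954.
Minimum at m = 0: t = λ / (4 n cos θ_r) = 585 / (4 × 2.351 × 0.954) = 65.2 nm.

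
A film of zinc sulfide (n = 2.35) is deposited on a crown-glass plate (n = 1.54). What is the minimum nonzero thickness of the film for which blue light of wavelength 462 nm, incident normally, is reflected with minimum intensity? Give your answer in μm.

0.0983 μm

At the upper boundary (n = 1.0 to n = 2.35) the reflected ray undergoes a half-wave phase shift.
At the lower boundary (n = 2.35 to n = 1.54) the reflected ray undergoes no phase shift.
Exactly one π shift → a net half-wave offset.
So the condition for destructive reflection is 2 n t = m λ.
Minimum nonzero at m = 1: t = λ / (2 n) = 462 / (2 × 2.35) = 98.3 nm.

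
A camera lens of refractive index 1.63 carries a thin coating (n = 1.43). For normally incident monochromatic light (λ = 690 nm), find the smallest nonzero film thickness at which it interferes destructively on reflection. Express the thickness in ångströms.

At the upper boundary (n = 1.0 to n = 1.43) the reflected ray undergoes a half-wave phase shift.
Bottom surface (1.43 → 1.63): reflection off a higher-index medium gives a half-wave phase shift.
Zero or two π shifts → no net half-wave offset.
For dark reflection here: 2 n t = (m + ½) λ.
Minimum at m = 0: t = λ / (4 n) = 690 / (4 × 1.43) = 121 nm.

1206 Å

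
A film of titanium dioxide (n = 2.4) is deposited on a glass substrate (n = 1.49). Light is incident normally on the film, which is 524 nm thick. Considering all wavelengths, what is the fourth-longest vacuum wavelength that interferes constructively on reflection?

Ray reflecting at the top interface goes from n = 1.0 toward n = 2.4: a half-wave phase shift.
Bottom surface (2.4 → 1.49): reflection off a lower-index medium gives no phase shift.
Exactly one π shift → a net half-wave offset.
With one net inversion, constructive interference in reflection requires 2 n t = (m + ½) λ.
λ = 2 n t / (m + ½). The fourth-longest wavelength is m = 3: λ = 2 × 2.4 × 524 / 3.50 = 719 nm.

719 nm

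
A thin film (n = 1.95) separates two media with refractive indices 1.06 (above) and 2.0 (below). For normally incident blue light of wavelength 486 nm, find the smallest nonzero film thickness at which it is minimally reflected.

Ray reflecting at the top interface goes from n = 1.06 toward n = 1.95: a half-wave phase shift.
Ray reflecting at the bottom interface goes from n = 1.95 toward n = 2.0: a half-wave phase shift.
Zero or two π shifts → no net half-wave offset.
With no net inversion, destructive interference in reflection requires 2 n t = (m + ½) λ.
Minimum at m = 0: t = λ / (4 n) = 486 / (4 × 1.95) = 62.3 nm.

62.3 nm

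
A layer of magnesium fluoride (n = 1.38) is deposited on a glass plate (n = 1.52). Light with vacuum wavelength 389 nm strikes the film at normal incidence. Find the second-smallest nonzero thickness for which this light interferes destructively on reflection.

211 nm

At the upper boundary (n = 1.0 to n = 1.38) the reflected ray undergoes a half-wave phase shift.
At the lower boundary (n = 1.38 to n = 1.52) the reflected ray undergoes a half-wave phase shift.
Net: no relative phase inversion (both shifts match).
For weak reflection here: 2 n t = (m + ½) λ.
The second-smallest nonzero thickness corresponds to m = 1: t = (m + ½) λ / (2 n) = 1.50 × 389 / (2 × 1.38) = 211 nm.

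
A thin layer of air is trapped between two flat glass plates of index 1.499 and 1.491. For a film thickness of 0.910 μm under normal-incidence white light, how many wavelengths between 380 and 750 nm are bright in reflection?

3

Ray reflecting at the top interface goes from n = 1.499 toward n = 1.0: no phase shift.
Ray reflecting at the bottom interface goes from n = 1.0 toward n = 1.491: a half-wave phase shift.
Net: one phase inversion between the two reflected rays.
For maximum reflection here: 2 n t = (m + ½) λ.
λ = 2 n t / (m + ½) = 1820 / (m + ½) nm.
m=1: 1213 nm (IR); m=2: 728 nm (visible); m=3: 520 nm (visible); m=4: 404 nm (visible); m=5: 331 nm (UV).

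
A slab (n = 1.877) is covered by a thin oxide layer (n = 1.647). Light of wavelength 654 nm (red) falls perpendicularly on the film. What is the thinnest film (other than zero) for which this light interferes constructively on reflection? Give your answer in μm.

Ray reflecting at the top interface goes from n = 1.0 toward n = 1.647: a half-wave phase shift.
Ray reflecting at the bottom interface goes from n = 1.647 toward n = 1.877: a half-wave phase shift.
Zero or two π shifts → no net half-wave offset.
For bright reflection here: 2 n t = m λ.
Minimum nonzero at m = 1: t = λ / (2 n) = 654 / (2 × 1.647) = 199 nm.

0.199 μm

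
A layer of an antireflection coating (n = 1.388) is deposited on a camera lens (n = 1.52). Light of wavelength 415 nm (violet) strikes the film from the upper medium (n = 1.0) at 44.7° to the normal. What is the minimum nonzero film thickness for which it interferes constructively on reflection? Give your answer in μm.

At the upper boundary (n = 1.0 to n = 1.388) the reflected ray undergoes a half-wave phase shift.
At the lower boundary (n = 1.388 to n = 1.52) the reflected ray undergoes a half-wave phase shift.
The two reflections carry the same phase change, so no net offset.
With no net inversion, constructive interference in reflection requires 2 n t cos θ_r = m λ.
Snell's law: 1.0 sin 44.7° = 1.388 sin θ_r → sin θ_r = 0.507, cos θ_r = 0.862.
Minimum nonzero at m = 1: t = λ / (2 n cos θ_r) = 415 / (2 × 1.388 × 0.862) = 173 nm.

0.173 μm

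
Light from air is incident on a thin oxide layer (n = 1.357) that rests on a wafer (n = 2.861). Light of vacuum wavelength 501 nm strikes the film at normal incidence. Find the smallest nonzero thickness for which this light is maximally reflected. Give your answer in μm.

0.185 μm

Ray reflecting at the top interface goes from n = 1.0 toward n = 1.357: a half-wave phase shift.
At the lower boundary (n = 1.357 to n = 2.861) the reflected ray undergoes a half-wave phase shift.
Zero or two π shifts → no net half-wave offset.
So the condition for constructive reflection is 2 n t = m λ.
The smallest nonzero thickness corresponds to m = 1: t = m λ / (2 n) = 1.00 × 501 / (2 × 1.357) = 185 nm.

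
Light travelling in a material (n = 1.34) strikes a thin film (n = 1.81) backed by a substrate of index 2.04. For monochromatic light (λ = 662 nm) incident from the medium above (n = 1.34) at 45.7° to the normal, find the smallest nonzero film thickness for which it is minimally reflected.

108 nm

Top surface (1.34 → 1.81): reflection off a higher-index medium gives a half-wave phase shift.
Bottom surface (1.81 → 2.04): reflection off a higher-index medium gives a half-wave phase shift.
The two reflections carry the same phase change, so no net offset.
So the condition for destructive reflection is 2 n t cos θ_r = (m + ½) λ.
Snell's law: 1.34 sin 45.7° = 1.81 sin θ_r → sin θ_r = 0.530, cos θ_r = 0.848.
Minimum at m = 0: t = λ / (4 n cos θ_r) = 662 / (4 × 1.81 × 0.848) = 108 nm.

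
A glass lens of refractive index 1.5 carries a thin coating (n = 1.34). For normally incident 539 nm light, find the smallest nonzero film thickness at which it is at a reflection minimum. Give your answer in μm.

Top surface (1.0 → 1.34): reflection off a higher-index medium gives a half-wave phase shift.
Ray reflecting at the bottom interface goes from n = 1.34 toward n = 1.5: a half-wave phase shift.
Net: no relative phase inversion (both shifts match).
With no net inversion, destructive interference in reflection requires 2 n t = (m + ½) λ.
Minimum at m = 0: t = λ / (4 n) = 539 / (4 × 1.34) = 101 nm.

0.101 μm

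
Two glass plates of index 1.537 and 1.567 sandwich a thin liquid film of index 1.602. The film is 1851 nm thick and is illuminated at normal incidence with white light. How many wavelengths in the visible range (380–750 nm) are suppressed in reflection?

8

Top surface (1.537 → 1.602): reflection off a higher-index medium gives a half-wave phase shift.
At the lower boundary (n = 1.602 to n = 1.567) the reflected ray undergoes no phase shift.
The two reflections differ by half a wavelength.
For dark reflection here: 2 n t = m λ.
λ = 2 n t / m = 5931 / m nm.
m=7: 847 nm (IR); m=8: 741 nm (visible); m=9: 659 nm (visible); m=10: 593 nm (visible); m=11: 539 nm (visible); m=12: 494 nm (visible); m=13: 456 nm (visible); m=14: 424 nm (visible); m=15: 395 nm (visible); m=16: 371 nm (UV).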